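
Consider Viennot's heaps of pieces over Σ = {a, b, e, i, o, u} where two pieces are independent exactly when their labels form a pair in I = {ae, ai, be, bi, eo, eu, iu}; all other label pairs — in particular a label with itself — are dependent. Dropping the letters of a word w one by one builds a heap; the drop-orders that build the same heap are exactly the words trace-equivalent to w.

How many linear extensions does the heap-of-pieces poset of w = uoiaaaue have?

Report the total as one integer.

piece 0:u — minimal
piece 1:o rests on {0:u}
piece 2:i rests on {1:o}
piece 3:a rests on {1:o}
piece 4:a rests on {3:a}
piece 5:a rests on {4:a}
piece 6:u rests on {5:a}
piece 7:e rests on {2:i}
minimal pieces: {0:u}
ways to finish when only these pieces remain (= sum over removing one remaining piece with nothing left below it):
  1 left: {6}→1  {7}→1
  2 left: {2,7}→1  {5,6}→1  {6,7}→2
  3 left: {2,6,7}→3  {4,5,6}→1  {5,6,7}→3
  4 left: {2,5,6,7}→6  {3,4,5,6}→1  {4,5,6,7}→4
  5 left: {2,4,5,6,7}→10  {3,4,5,6,7}→5
  6 left: {2,3,4,5,6,7}→15
  placing 0:u first → 15 extensions

15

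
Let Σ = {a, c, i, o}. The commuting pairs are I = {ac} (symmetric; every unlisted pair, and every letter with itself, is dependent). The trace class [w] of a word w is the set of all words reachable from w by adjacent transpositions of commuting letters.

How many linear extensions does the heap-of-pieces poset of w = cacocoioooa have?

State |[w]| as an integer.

piece 0:c — minimal
piece 1:a — minimal
piece 2:c rests on {0:c}
piece 3:o rests on {1:a, 2:c}
piece 4:c rests on {3:o}
piece 5:o rests on {4:c}
piece 6:i rests on {5:o}
piece 7:o rests on {6:i}
piece 8:o rests on {7:o}
piece 9:o rests on {8:o}
piece 10:a rests on {9:o}
minimal pieces: {0:c, 1:a}
ways to finish when only these pieces remain (= sum over removing one remaining piece with nothing left below it):
  1 left: {10}→1
  2 left: {9,10}→1
  3 left: {8,9,10}→1
  4 left: {7,8,9,10}→1
  5 left: {6,7,8,9,10}→1
  6 left: {5,6,7,8,9,10}→1
  7 left: {4,5,6,7,8,9,10}→1
  8 left: {3,4,5,6,7,8,9,10}→1
  9 left: {1,3,4,5,6,7,8,9,10}→1  {2,3,4,5,6,7,8,9,10}→1
  placing 0:c first → 2 extensions
  placing 1:a first → 1 extensions
total linear extensions = 3

3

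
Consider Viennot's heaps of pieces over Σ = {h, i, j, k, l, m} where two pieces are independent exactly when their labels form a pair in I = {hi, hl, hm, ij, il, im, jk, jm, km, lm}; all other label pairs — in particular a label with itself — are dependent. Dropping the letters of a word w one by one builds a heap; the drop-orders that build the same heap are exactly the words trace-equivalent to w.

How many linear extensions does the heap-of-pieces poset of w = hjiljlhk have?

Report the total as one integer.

14

0(h) covers ∅
1(j) covers 0:h
2(i) covers ∅
3(l) covers 1:j
4(j) covers 3:l
5(l) covers 4:j
6(h) covers 4:j
7(k) covers 2:i, 5:l, 6:h
floor of heap: 0:h, 2:i
completions by unplaced set U, small U first (add the entries for U minus each lowest piece of U):
  |U|=1: {7}:1
  |U|=2: {2,7}:1  {5,7}:1  {6,7}:1
  |U|=3: {2,5,7}:2  {2,6,7}:2  {5,6,7}:2
  |U|=4: {2,5,6,7}:6  {4,5,6,7}:2
  |U|=5: {2,4,5,6,7}:8  {3,4,5,6,7}:2
  |U|=6: {1,3,4,5,6,7}:2  {2,3,4,5,6,7}:10
  start at 0(h): 12
  start at 2(i): 2
sum over floor = 14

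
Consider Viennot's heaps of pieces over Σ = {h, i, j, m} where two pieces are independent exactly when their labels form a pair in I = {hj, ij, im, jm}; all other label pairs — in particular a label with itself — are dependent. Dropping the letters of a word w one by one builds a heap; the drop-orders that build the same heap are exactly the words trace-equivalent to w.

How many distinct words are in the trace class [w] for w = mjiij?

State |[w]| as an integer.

30

#0=m has no predecessor
#1=j has no predecessor
#2=i has no predecessor
#3=i depends on [2:i]
#4=j depends on [1:j]
sources: [0:m, 1:j, 2:i]
N(rest) = Σ N(rest − s) over sources s of rest; N(one piece) = 1:
  size 1 → [0]=1  [3]=1  [4]=1
  size 2 → [0,3]=2  [0,4]=2  [1,4]=1  [2,3]=1  [3,4]=2
  size 3 → [0,1,4]=3  [0,2,3]=3  [0,3,4]=6  [1,3,4]=3  [2,3,4]=3
  first=0(m) contributes 6
  first=1(j) contributes 12
  first=2(i) contributes 12
|[w]| = 30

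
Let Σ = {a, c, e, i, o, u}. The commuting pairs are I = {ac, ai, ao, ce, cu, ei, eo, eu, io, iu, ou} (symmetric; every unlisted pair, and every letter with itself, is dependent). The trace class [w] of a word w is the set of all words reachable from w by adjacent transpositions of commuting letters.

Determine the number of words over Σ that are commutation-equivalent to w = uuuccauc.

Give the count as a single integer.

drop 0:u onto floor
drop 1:u onto {0:u}
drop 2:u onto {1:u}
drop 3:c onto floor
drop 4:c onto {3:c}
drop 5:a onto {2:u}
drop 6:u onto {5:a}
drop 7:c onto {4:c}
ground layer = {0:u, 3:c}
drop-orders for the pieces not yet dropped (sum over which currently-grounded one goes next):
  1 to go: {6} 1  {7} 1
  2 to go: {4,7} 1  {5,6} 1  {6,7} 2
  3 to go: {2,5,6} 1  {3,4,7} 1  {4,6,7} 3  {5,6,7} 3
  4 to go: {1,2,5,6} 1  {2,5,6,7} 4  {3,4,6,7} 4  {4,5,6,7} 6
  5 to go: {0,1,2,5,6} 1  {1,2,5,6,7} 5  {2,4,5,6,7} 10  {3,4,5,6,7} 10
  6 to go: {0,1,2,5,6,7} 6  {1,2,4,5,6,7} 15  {2,3,4,5,6,7} 20
  if 0:u drops first: 35 orders
  if 3:c drops first: 21 orders
heap linearizations: 56

56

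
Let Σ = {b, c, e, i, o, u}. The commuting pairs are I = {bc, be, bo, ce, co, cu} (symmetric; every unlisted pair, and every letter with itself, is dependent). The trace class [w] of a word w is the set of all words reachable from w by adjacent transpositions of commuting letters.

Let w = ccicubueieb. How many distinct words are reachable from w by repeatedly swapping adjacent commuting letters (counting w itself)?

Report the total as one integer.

0(c) covers ∅
1(c) covers 0:c
2(i) covers 1:c
3(c) covers 2:i
4(u) covers 2:i
5(b) covers 4:u
6(u) covers 5:b
7(e) covers 6:u
8(i) covers 3:c, 7:e
9(e) covers 8:i
10(b) covers 8:i
floor of heap: 0:c
completions by unplaced set U, small U first (add the entries for U minus each lowest piece of U):
  |U|=1: {9}:1  {10}:1
  |U|=2: {9,10}:2
  |U|=3: {8,9,10}:2
  |U|=4: {3,8,9,10}:2  {7,8,9,10}:2
  |U|=5: {3,7,8,9,10}:4  {6,7,8,9,10}:2
  |U|=6: {3,6,7,8,9,10}:6  {5,6,7,8,9,10}:2
  |U|=7: {3,5,6,7,8,9,10}:8  {4,5,6,7,8,9,10}:2
  |U|=8: {3,4,5,6,7,8,9,10}:10
  |U|=9: {2,3,4,5,6,7,8,9,10}:10
  start at 0(c): 10

10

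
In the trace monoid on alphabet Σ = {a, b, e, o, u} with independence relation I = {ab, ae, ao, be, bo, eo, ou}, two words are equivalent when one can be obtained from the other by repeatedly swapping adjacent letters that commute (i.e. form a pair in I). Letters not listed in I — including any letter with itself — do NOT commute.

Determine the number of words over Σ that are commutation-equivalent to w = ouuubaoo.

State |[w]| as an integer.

112

piece 0:o — minimal
piece 1:u — minimal
piece 2:u rests on {1:u}
piece 3:u rests on {2:u}
piece 4:b rests on {3:u}
piece 5:a rests on {3:u}
piece 6:o rests on {0:o}
piece 7:o rests on {6:o}
minimal pieces: {0:o, 1:u}
ways to finish when only these pieces remain (= sum over removing one remaining piece with nothing left below it):
  1 left: {4}→1  {5}→1  {7}→1
  2 left: {4,5}→2  {4,7}→2  {5,7}→2  {6,7}→1
  3 left: {0,6,7}→1  {3,4,5}→2  {4,5,7}→6  {4,6,7}→3  {5,6,7}→3
  4 left: {0,4,6,7}→4  {0,5,6,7}→4  {2,3,4,5}→2  {3,4,5,7}→8  {4,5,6,7}→12
  5 left: {0,4,5,6,7}→20  {1,2,3,4,5}→2  {2,3,4,5,7}→10  {3,4,5,6,7}→20
  6 left: {0,3,4,5,6,7}→40  {1,2,3,4,5,7}→12  {2,3,4,5,6,7}→30
  placing 0:o first → 42 extensions
  placing 1:u first → 70 extensions
total linear extensions = 112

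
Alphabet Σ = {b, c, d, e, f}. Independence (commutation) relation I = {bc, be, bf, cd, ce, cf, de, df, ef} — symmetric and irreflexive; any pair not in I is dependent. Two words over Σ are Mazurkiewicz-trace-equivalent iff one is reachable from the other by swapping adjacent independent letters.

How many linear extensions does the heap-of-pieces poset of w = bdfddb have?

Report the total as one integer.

6

drop 0:b onto floor
drop 1:d onto {0:b}
drop 2:f onto floor
drop 3:d onto {1:d}
drop 4:d onto {3:d}
drop 5:b onto {4:d}
ground layer = {0:b, 2:f}
drop-orders for the pieces not yet dropped (sum over which currently-grounded one goes next):
  1 to go: {2} 1  {5} 1
  2 to go: {2,5} 2  {4,5} 1
  3 to go: {2,4,5} 3  {3,4,5} 1
  4 to go: {1,3,4,5} 1  {2,3,4,5} 4
  if 0:b drops first: 5 orders
  if 2:f drops first: 1 orders
heap linearizations: 6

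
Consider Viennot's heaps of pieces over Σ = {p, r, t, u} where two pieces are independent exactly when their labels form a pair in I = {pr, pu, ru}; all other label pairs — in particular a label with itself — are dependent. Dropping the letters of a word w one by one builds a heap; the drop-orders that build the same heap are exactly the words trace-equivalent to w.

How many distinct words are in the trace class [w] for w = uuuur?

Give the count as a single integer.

#0=u has no predecessor
#1=u depends on [0:u]
#2=u depends on [1:u]
#3=u depends on [2:u]
#4=r has no predecessor
sources: [0:u, 4:r]
N(rest) = Σ N(rest − s) over sources s of rest; N(one piece) = 1:
  size 1 → [3]=1  [4]=1
  size 2 → [2,3]=1  [3,4]=2
  size 3 → [1,2,3]=1  [2,3,4]=3
  first=0(u) contributes 4
  first=4(r) contributes 1
|[w]| = 5

5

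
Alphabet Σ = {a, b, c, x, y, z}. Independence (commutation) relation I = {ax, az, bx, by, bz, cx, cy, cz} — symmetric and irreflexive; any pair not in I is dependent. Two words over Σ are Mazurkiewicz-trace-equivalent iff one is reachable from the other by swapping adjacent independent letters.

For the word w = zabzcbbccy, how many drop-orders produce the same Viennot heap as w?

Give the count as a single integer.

119

piece 0:z — minimal
piece 1:a — minimal
piece 2:b rests on {1:a}
piece 3:z rests on {0:z}
piece 4:c rests on {2:b}
piece 5:b rests on {4:c}
piece 6:b rests on {5:b}
piece 7:c rests on {6:b}
piece 8:c rests on {7:c}
piece 9:y rests on {1:a, 3:z}
minimal pieces: {0:z, 1:a}
ways to finish when only these pieces remain (= sum over removing one remaining piece with nothing left below it):
  1 left: {8}→1  {9}→1
  2 left: {3,9}→1  {7,8}→1  {8,9}→2
  3 left: {0,3,9}→1  {3,8,9}→3  {6,7,8}→1  {7,8,9}→3
  4 left: {0,3,8,9}→4  {3,7,8,9}→6  {5,6,7,8}→1  {6,7,8,9}→4
  5 left: {0,3,7,8,9}→10  {3,6,7,8,9}→10  {4,5,6,7,8}→1  {5,6,7,8,9}→5
  6 left: {0,3,6,7,8,9}→20  {2,4,5,6,7,8}→1  {3,5,6,7,8,9}→15  {4,5,6,7,8,9}→6
  7 left: {0,3,5,6,7,8,9}→35  {2,4,5,6,7,8,9}→7  {3,4,5,6,7,8,9}→21
  8 left: {0,3,4,5,6,7,8,9}→56  {1,2,4,5,6,7,8,9}→7  {2,3,4,5,6,7,8,9}→28
  placing 0:z first → 35 extensions
  placing 1:a first → 84 extensions
total linear extensions = 119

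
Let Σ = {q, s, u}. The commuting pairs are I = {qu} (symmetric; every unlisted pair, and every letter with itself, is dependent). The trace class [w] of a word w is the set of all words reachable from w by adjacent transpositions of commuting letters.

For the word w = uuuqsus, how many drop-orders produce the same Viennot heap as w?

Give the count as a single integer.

4

piece 0:u — minimal
piece 1:u rests on {0:u}
piece 2:u rests on {1:u}
piece 3:q — minimal
piece 4:s rests on {2:u, 3:q}
piece 5:u rests on {4:s}
piece 6:s rests on {5:u}
minimal pieces: {0:u, 3:q}
ways to finish when only these pieces remain (= sum over removing one remaining piece with nothing left below it):
  1 left: {6}→1
  2 left: {5,6}→1
  3 left: {4,5,6}→1
  4 left: {2,4,5,6}→1  {3,4,5,6}→1
  5 left: {1,2,4,5,6}→1  {2,3,4,5,6}→2
  placing 0:u first → 3 extensions
  placing 3:q first → 1 extensions
total linear extensions = 4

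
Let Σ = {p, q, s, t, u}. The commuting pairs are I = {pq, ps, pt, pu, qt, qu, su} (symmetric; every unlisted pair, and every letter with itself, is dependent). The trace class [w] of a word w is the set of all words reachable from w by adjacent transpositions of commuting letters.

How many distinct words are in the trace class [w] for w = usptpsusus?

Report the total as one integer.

900

#0=u has no predecessor
#1=s has no predecessor
#2=p has no predecessor
#3=t depends on [0:u, 1:s]
#4=p depends on [2:p]
#5=s depends on [3:t]
#6=u depends on [3:t]
#7=s depends on [5:s]
#8=u depends on [6:u]
#9=s depends on [7:s]
sources: [0:u, 1:s, 2:p]
N(rest) = Σ N(rest − s) over sources s of rest; N(one piece) = 1:
  size 1 → [4]=1  [8]=1  [9]=1
  size 2 → [2,4]=1  [4,8]=2  [4,9]=2  [6,8]=1  [7,9]=1  [8,9]=2
  size 3 → [2,4,8]=3  [2,4,9]=3  [4,6,8]=3  [4,7,9]=3  [4,8,9]=6  [5,7,9]=1  [6,8,9]=3  [7,8,9]=3
  size 4 → [2,4,6,8]=6  [2,4,7,9]=6  [2,4,8,9]=12  [4,5,7,9]=4  [4,6,8,9]=12  [4,7,8,9]=12  [5,7,8,9]=4  [6,7,8,9]=6
  size 5 → [2,4,5,7,9]=10  [2,4,6,8,9]=30  [2,4,7,8,9]=30  [4,5,7,8,9]=20  [4,6,7,8,9]=30  [5,6,7,8,9]=10
  size 6 → [2,4,5,7,8,9]=60  [2,4,6,7,8,9]=90  [3,5,6,7,8,9]=10  [4,5,6,7,8,9]=60
  size 7 → [0,3,5,6,7,8,9]=10  [1,3,5,6,7,8,9]=10  [2,4,5,6,7,8,9]=210  [3,4,5,6,7,8,9]=70
  size 8 → [0,1,3,5,6,7,8,9]=20  [0,3,4,5,6,7,8,9]=80  [1,3,4,5,6,7,8,9]=80  [2,3,4,5,6,7,8,9]=280
  first=0(u) contributes 360
  first=1(s) contributes 360
  first=2(p) contributes 180
|[w]| = 900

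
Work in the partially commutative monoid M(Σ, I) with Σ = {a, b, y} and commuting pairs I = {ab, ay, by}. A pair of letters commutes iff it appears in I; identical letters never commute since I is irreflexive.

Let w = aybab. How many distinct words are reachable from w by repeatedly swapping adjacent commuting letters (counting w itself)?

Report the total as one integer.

0(a) covers ∅
1(y) covers ∅
2(b) covers ∅
3(a) covers 0:a
4(b) covers 2:b
floor of heap: 0:a, 1:y, 2:b
completions by unplaced set U, small U first (add the entries for U minus each lowest piece of U):
  |U|=1: {1}:1  {3}:1  {4}:1
  |U|=2: {0,3}:1  {1,3}:2  {1,4}:2  {2,4}:1  {3,4}:2
  |U|=3: {0,1,3}:3  {0,3,4}:3  {1,2,4}:3  {1,3,4}:6  {2,3,4}:3
  start at 0(a): 12
  start at 1(y): 6
  start at 2(b): 12
sum over floor = 30

30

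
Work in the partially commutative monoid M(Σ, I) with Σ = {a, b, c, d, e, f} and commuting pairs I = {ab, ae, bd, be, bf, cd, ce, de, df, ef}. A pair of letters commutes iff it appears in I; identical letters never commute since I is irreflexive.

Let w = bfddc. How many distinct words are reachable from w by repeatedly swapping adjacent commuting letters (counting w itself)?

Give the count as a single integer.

0(b) covers ∅
1(f) covers ∅
2(d) covers ∅
3(d) covers 2:d
4(c) covers 0:b, 1:f
floor of heap: 0:b, 1:f, 2:d
completions by unplaced set U, small U first (add the entries for U minus each lowest piece of U):
  |U|=1: {3}:1  {4}:1
  |U|=2: {0,4}:1  {1,4}:1  {2,3}:1  {3,4}:2
  |U|=3: {0,1,4}:2  {0,3,4}:3  {1,3,4}:3  {2,3,4}:3
  start at 0(b): 6
  start at 1(f): 6
  start at 2(d): 8
sum over floor = 20

20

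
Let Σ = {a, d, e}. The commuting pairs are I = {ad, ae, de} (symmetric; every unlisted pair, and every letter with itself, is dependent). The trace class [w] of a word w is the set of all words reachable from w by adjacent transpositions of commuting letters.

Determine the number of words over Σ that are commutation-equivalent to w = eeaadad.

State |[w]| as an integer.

210

#0=e has no predecessor
#1=e depends on [0:e]
#2=a has no predecessor
#3=a depends on [2:a]
#4=d has no predecessor
#5=a depends on [3:a]
#6=d depends on [4:d]
sources: [0:e, 2:a, 4:d]
N(rest) = Σ N(rest − s) over sources s of rest; N(one piece) = 1:
  size 1 → [1]=1  [5]=1  [6]=1
  size 2 → [0,1]=1  [1,5]=2  [1,6]=2  [3,5]=1  [4,6]=1  [5,6]=2
  size 3 → [0,1,5]=3  [0,1,6]=3  [1,3,5]=3  [1,4,6]=3  [1,5,6]=6  [2,3,5]=1  [3,5,6]=3  [4,5,6]=3
  size 4 → [0,1,3,5]=6  [0,1,4,6]=6  [0,1,5,6]=12  [1,2,3,5]=4  [1,3,5,6]=12  [1,4,5,6]=12  [2,3,5,6]=4  [3,4,5,6]=6
  size 5 → [0,1,2,3,5]=10  [0,1,3,5,6]=30  [0,1,4,5,6]=30  [1,2,3,5,6]=20  [1,3,4,5,6]=30  [2,3,4,5,6]=10
  first=0(e) contributes 60
  first=2(a) contributes 90
  first=4(d) contributes 60
|[w]| = 210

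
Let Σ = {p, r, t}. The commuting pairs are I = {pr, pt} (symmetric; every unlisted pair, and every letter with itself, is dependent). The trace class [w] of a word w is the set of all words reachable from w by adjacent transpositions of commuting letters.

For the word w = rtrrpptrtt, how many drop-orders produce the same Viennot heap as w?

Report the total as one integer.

0(r) covers ∅
1(t) covers 0:r
2(r) covers 1:t
3(r) covers 2:r
4(p) covers ∅
5(p) covers 4:p
6(t) covers 3:r
7(r) covers 6:t
8(t) covers 7:r
9(t) covers 8:t
floor of heap: 0:r, 4:p
completions by unplaced set U, small U first (add the entries for U minus each lowest piece of U):
  |U|=1: {5}:1  {9}:1
  |U|=2: {4,5}:1  {5,9}:2  {8,9}:1
  |U|=3: {4,5,9}:3  {5,8,9}:3  {7,8,9}:1
  |U|=4: {4,5,8,9}:6  {5,7,8,9}:4  {6,7,8,9}:1
  |U|=5: {3,6,7,8,9}:1  {4,5,7,8,9}:10  {5,6,7,8,9}:5
  |U|=6: {2,3,6,7,8,9}:1  {3,5,6,7,8,9}:6  {4,5,6,7,8,9}:15
  |U|=7: {1,2,3,6,7,8,9}:1  {2,3,5,6,7,8,9}:7  {3,4,5,6,7,8,9}:21
  |U|=8: {0,1,2,3,6,7,8,9}:1  {1,2,3,5,6,7,8,9}:8  {2,3,4,5,6,7,8,9}:28
  start at 0(r): 36
  start at 4(p): 9
sum over floor = 45

45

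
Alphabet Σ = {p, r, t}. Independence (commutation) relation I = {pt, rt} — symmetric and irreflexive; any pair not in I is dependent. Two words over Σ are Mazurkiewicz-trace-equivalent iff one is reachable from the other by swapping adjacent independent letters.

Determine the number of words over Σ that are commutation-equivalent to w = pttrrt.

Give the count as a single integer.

#0=p has no predecessor
#1=t has no predecessor
#2=t depends on [1:t]
#3=r depends on [0:p]
#4=r depends on [3:r]
#5=t depends on [2:t]
sources: [0:p, 1:t]
N(rest) = Σ N(rest − s) over sources s of rest; N(one piece) = 1:
  size 1 → [4]=1  [5]=1
  size 2 → [2,5]=1  [3,4]=1  [4,5]=2
  size 3 → [0,3,4]=1  [1,2,5]=1  [2,4,5]=3  [3,4,5]=3
  size 4 → [0,3,4,5]=4  [1,2,4,5]=4  [2,3,4,5]=6
  first=0(p) contributes 10
  first=1(t) contributes 10
|[w]| = 20

20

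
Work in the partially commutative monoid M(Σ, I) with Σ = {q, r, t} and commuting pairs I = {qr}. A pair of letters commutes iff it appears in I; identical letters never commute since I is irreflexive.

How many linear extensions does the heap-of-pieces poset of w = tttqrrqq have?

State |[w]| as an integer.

#0=t has no predecessor
#1=t depends on [0:t]
#2=t depends on [1:t]
#3=q depends on [2:t]
#4=r depends on [2:t]
#5=r depends on [4:r]
#6=q depends on [3:q]
#7=q depends on [6:q]
sources: [0:t]
N(rest) = Σ N(rest − s) over sources s of rest; N(one piece) = 1:
  size 1 → [5]=1  [7]=1
  size 2 → [4,5]=1  [5,7]=2  [6,7]=1
  size 3 → [3,6,7]=1  [4,5,7]=3  [5,6,7]=3
  size 4 → [3,5,6,7]=4  [4,5,6,7]=6
  size 5 → [3,4,5,6,7]=10
  size 6 → [2,3,4,5,6,7]=10
  first=0(t) contributes 10

10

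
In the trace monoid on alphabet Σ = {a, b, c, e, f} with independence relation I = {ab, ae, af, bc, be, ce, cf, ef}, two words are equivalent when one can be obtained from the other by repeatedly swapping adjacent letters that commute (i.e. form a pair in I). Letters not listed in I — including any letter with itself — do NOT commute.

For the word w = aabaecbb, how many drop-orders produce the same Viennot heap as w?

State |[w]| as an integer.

0(a) covers ∅
1(a) covers 0:a
2(b) covers ∅
3(a) covers 1:a
4(e) covers ∅
5(c) covers 3:a
6(b) covers 2:b
7(b) covers 6:b
floor of heap: 0:a, 2:b, 4:e
completions by unplaced set U, small U first (add the entries for U minus each lowest piece of U):
  |U|=1: {4}:1  {5}:1  {7}:1
  |U|=2: {3,5}:1  {4,5}:2  {4,7}:2  {5,7}:2  {6,7}:1
  |U|=3: {1,3,5}:1  {2,6,7}:1  {3,4,5}:3  {3,5,7}:3  {4,5,7}:6  {4,6,7}:3  {5,6,7}:3
  |U|=4: {0,1,3,5}:1  {1,3,4,5}:4  {1,3,5,7}:4  {2,4,6,7}:4  {2,5,6,7}:4  {3,4,5,7}:12  {3,5,6,7}:6  {4,5,6,7}:12
  |U|=5: {0,1,3,4,5}:5  {0,1,3,5,7}:5  {1,3,4,5,7}:20  {1,3,5,6,7}:10  {2,3,5,6,7}:10  {2,4,5,6,7}:20  {3,4,5,6,7}:30
  |U|=6: {0,1,3,4,5,7}:30  {0,1,3,5,6,7}:15  {1,2,3,5,6,7}:20  {1,3,4,5,6,7}:60  {2,3,4,5,6,7}:60
  start at 0(a): 140
  start at 2(b): 105
  start at 4(e): 35
sum over floor = 280

280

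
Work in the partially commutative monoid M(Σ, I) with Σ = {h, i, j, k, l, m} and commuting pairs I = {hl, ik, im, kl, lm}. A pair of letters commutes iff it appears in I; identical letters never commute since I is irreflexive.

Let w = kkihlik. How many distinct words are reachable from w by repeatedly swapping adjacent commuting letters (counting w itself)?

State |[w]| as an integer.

0(k) covers ∅
1(k) covers 0:k
2(i) covers ∅
3(h) covers 1:k, 2:i
4(l) covers 2:i
5(i) covers 3:h, 4:l
6(k) covers 3:h
floor of heap: 0:k, 2:i
completions by unplaced set U, small U first (add the entries for U minus each lowest piece of U):
  |U|=1: {5}:1  {6}:1
  |U|=2: {4,5}:1  {5,6}:2
  |U|=3: {3,5,6}:2  {4,5,6}:3
  |U|=4: {1,3,5,6}:2  {3,4,5,6}:5
  |U|=5: {0,1,3,5,6}:2  {1,3,4,5,6}:7  {2,3,4,5,6}:5
  start at 0(k): 12
  start at 2(i): 9
sum over floor = 21

21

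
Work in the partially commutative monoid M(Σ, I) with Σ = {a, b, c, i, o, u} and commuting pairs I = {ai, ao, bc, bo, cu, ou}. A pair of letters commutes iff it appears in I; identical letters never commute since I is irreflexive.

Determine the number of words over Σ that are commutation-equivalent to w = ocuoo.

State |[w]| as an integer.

5

drop 0:o onto floor
drop 1:c onto {0:o}
drop 2:u onto floor
drop 3:o onto {1:c}
drop 4:o onto {3:o}
ground layer = {0:o, 2:u}
drop-orders for the pieces not yet dropped (sum over which currently-grounded one goes next):
  1 to go: {2} 1  {4} 1
  2 to go: {2,4} 2  {3,4} 1
  3 to go: {1,3,4} 1  {2,3,4} 3
  if 0:o drops first: 4 orders
  if 2:u drops first: 1 orders
heap linearizations: 5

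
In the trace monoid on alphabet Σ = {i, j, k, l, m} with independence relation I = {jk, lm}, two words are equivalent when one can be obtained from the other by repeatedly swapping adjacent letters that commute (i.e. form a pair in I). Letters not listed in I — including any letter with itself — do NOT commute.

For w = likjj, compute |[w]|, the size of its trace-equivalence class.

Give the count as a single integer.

3

drop 0:l onto floor
drop 1:i onto {0:l}
drop 2:k onto {1:i}
drop 3:j onto {1:i}
drop 4:j onto {3:j}
ground layer = {0:l}
drop-orders for the pieces not yet dropped (sum over which currently-grounded one goes next):
  1 to go: {2} 1  {4} 1
  2 to go: {2,4} 2  {3,4} 1
  3 to go: {2,3,4} 3
  if 0:l drops first: 3 orders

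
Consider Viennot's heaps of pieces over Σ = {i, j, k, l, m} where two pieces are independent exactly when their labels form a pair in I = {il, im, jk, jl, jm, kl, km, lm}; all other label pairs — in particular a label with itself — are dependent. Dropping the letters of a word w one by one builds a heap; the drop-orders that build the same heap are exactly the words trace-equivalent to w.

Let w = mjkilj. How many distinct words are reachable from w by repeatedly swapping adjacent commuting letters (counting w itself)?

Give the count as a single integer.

0(m) covers ∅
1(j) covers ∅
2(k) covers ∅
3(i) covers 1:j, 2:k
4(l) covers ∅
5(j) covers 3:i
floor of heap: 0:m, 1:j, 2:k, 4:l
completions by unplaced set U, small U first (add the entries for U minus each lowest piece of U):
  |U|=1: {0}:1  {4}:1  {5}:1
  |U|=2: {0,4}:2  {0,5}:2  {3,5}:1  {4,5}:2
  |U|=3: {0,3,5}:3  {0,4,5}:6  {1,3,5}:1  {2,3,5}:1  {3,4,5}:3
  |U|=4: {0,1,3,5}:4  {0,2,3,5}:4  {0,3,4,5}:12  {1,2,3,5}:2  {1,3,4,5}:4  {2,3,4,5}:4
  start at 0(m): 10
  start at 1(j): 20
  start at 2(k): 20
  start at 4(l): 10
sum over floor = 60

60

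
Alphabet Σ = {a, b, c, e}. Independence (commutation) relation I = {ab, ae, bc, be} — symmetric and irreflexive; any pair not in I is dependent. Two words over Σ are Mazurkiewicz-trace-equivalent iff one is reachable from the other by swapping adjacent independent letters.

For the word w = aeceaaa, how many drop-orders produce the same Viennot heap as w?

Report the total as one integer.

8

0(a) covers ∅
1(e) covers ∅
2(c) covers 0:a, 1:e
3(e) covers 2:c
4(a) covers 2:c
5(a) covers 4:a
6(a) covers 5:a
floor of heap: 0:a, 1:e
completions by unplaced set U, small U first (add the entries for U minus each lowest piece of U):
  |U|=1: {3}:1  {6}:1
  |U|=2: {3,6}:2  {5,6}:1
  |U|=3: {3,5,6}:3  {4,5,6}:1
  |U|=4: {3,4,5,6}:4
  |U|=5: {2,3,4,5,6}:4
  start at 0(a): 4
  start at 1(e): 4
sum over floor = 8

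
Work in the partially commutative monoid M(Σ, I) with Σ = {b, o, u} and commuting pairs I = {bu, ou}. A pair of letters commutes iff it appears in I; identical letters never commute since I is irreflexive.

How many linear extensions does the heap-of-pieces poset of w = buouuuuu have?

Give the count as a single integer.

28

drop 0:b onto floor
drop 1:u onto floor
drop 2:o onto {0:b}
drop 3:u onto {1:u}
drop 4:u onto {3:u}
drop 5:u onto {4:u}
drop 6:u onto {5:u}
drop 7:u onto {6:u}
ground layer = {0:b, 1:u}
drop-orders for the pieces not yet dropped (sum over which currently-grounded one goes next):
  1 to go: {2} 1  {7} 1
  2 to go: {0,2} 1  {2,7} 2  {6,7} 1
  3 to go: {0,2,7} 3  {2,6,7} 3  {5,6,7} 1
  4 to go: {0,2,6,7} 6  {2,5,6,7} 4  {4,5,6,7} 1
  5 to go: {0,2,5,6,7} 10  {2,4,5,6,7} 5  {3,4,5,6,7} 1
  6 to go: {0,2,4,5,6,7} 15  {1,3,4,5,6,7} 1  {2,3,4,5,6,7} 6
  if 0:b drops first: 7 orders
  if 1:u drops first: 21 orders
heap linearizations: 28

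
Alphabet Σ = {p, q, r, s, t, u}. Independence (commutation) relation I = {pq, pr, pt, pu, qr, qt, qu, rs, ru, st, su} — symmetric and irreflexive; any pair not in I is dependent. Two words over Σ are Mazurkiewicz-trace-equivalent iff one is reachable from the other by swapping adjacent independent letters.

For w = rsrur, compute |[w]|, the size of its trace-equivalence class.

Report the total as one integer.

#0=r has no predecessor
#1=s has no predecessor
#2=r depends on [0:r]
#3=u has no predecessor
#4=r depends on [2:r]
sources: [0:r, 1:s, 3:u]
N(rest) = Σ N(rest − s) over sources s of rest; N(one piece) = 1:
  size 1 → [1]=1  [3]=1  [4]=1
  size 2 → [1,3]=2  [1,4]=2  [2,4]=1  [3,4]=2
  size 3 → [0,2,4]=1  [1,2,4]=3  [1,3,4]=6  [2,3,4]=3
  first=0(r) contributes 12
  first=1(s) contributes 4
  first=3(u) contributes 4
|[w]| = 20

20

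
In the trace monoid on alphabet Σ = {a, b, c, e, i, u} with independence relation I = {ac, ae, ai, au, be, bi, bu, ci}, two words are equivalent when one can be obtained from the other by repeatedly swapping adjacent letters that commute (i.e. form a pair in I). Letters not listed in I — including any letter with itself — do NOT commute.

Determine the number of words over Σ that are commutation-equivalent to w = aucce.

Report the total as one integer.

5

#0=a has no predecessor
#1=u has no predecessor
#2=c depends on [1:u]
#3=c depends on [2:c]
#4=e depends on [3:c]
sources: [0:a, 1:u]
N(rest) = Σ N(rest − s) over sources s of rest; N(one piece) = 1:
  size 1 → [0]=1  [4]=1
  size 2 → [0,4]=2  [3,4]=1
  size 3 → [0,3,4]=3  [2,3,4]=1
  first=0(a) contributes 1
  first=1(u) contributes 4
|[w]| = 5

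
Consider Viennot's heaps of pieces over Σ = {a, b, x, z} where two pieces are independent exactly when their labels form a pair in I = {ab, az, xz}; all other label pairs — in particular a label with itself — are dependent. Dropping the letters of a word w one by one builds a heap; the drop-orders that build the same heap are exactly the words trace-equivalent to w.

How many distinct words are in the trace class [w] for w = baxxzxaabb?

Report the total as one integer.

0(b) covers ∅
1(a) covers ∅
2(x) covers 0:b, 1:a
3(x) covers 2:x
4(z) covers 0:b
5(x) covers 3:x
6(a) covers 5:x
7(a) covers 6:a
8(b) covers 4:z, 5:x
9(b) covers 8:b
floor of heap: 0:b, 1:a
completions by unplaced set U, small U first (add the entries for U minus each lowest piece of U):
  |U|=1: {7}:1  {9}:1
  |U|=2: {6,7}:1  {7,9}:2  {8,9}:1
  |U|=3: {4,8,9}:1  {6,7,9}:3  {7,8,9}:3
  |U|=4: {4,7,8,9}:4  {6,7,8,9}:6
  |U|=5: {4,6,7,8,9}:10  {5,6,7,8,9}:6
  |U|=6: {3,5,6,7,8,9}:6  {4,5,6,7,8,9}:16
  |U|=7: {2,3,5,6,7,8,9}:6  {3,4,5,6,7,8,9}:22
  |U|=8: {1,2,3,5,6,7,8,9}:6  {2,3,4,5,6,7,8,9}:28
  start at 0(b): 34
  start at 1(a): 28
sum over floor = 62

62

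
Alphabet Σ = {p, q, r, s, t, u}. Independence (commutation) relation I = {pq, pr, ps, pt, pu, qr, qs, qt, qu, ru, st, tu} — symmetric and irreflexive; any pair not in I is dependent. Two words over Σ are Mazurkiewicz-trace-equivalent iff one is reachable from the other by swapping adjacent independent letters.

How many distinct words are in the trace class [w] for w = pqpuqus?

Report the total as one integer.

210

#0=p has no predecessor
#1=q has no predecessor
#2=p depends on [0:p]
#3=u has no predecessor
#4=q depends on [1:q]
#5=u depends on [3:u]
#6=s depends on [5:u]
sources: [0:p, 1:q, 3:u]
N(rest) = Σ N(rest − s) over sources s of rest; N(one piece) = 1:
  size 1 → [2]=1  [4]=1  [6]=1
  size 2 → [0,2]=1  [1,4]=1  [2,4]=2  [2,6]=2  [4,6]=2  [5,6]=1
  size 3 → [0,2,4]=3  [0,2,6]=3  [1,2,4]=3  [1,4,6]=3  [2,4,6]=6  [2,5,6]=3  [3,5,6]=1  [4,5,6]=3
  size 4 → [0,1,2,4]=6  [0,2,4,6]=12  [0,2,5,6]=6  [1,2,4,6]=12  [1,4,5,6]=6  [2,3,5,6]=4  [2,4,5,6]=12  [3,4,5,6]=4
  size 5 → [0,1,2,4,6]=30  [0,2,3,5,6]=10  [0,2,4,5,6]=30  [1,2,4,5,6]=30  [1,3,4,5,6]=10  [2,3,4,5,6]=20
  first=0(p) contributes 60
  first=1(q) contributes 60
  first=3(u) contributes 90
|[w]| = 210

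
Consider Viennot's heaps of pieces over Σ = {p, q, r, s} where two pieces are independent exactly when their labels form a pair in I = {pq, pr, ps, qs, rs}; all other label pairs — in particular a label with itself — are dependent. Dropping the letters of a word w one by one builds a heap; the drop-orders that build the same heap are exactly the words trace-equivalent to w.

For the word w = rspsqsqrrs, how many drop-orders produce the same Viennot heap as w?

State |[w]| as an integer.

drop 0:r onto floor
drop 1:s onto floor
drop 2:p onto floor
drop 3:s onto {1:s}
drop 4:q onto {0:r}
drop 5:s onto {3:s}
drop 6:q onto {4:q}
drop 7:r onto {6:q}
drop 8:r onto {7:r}
drop 9:s onto {5:s}
ground layer = {0:r, 1:s, 2:p}
drop-orders for the pieces not yet dropped (sum over which currently-grounded one goes next):
  1 to go: {2} 1  {8} 1  {9} 1
  2 to go: {2,8} 2  {2,9} 2  {5,9} 1  {7,8} 1  {8,9} 2
  3 to go: {2,5,9} 3  {2,7,8} 3  {2,8,9} 6  {3,5,9} 1  {5,8,9} 3  {6,7,8} 1  {7,8,9} 3
  4 to go: {1,3,5,9} 1  {2,3,5,9} 4  {2,5,8,9} 12  {2,6,7,8} 4  {2,7,8,9} 12  {3,5,8,9} 4  {4,6,7,8} 1  {5,7,8,9} 6  {6,7,8,9} 4
  5 to go: {0,4,6,7,8} 1  {1,2,3,5,9} 5  {1,3,5,8,9} 5  {2,3,5,8,9} 20  {2,4,6,7,8} 5  {2,5,7,8,9} 30  {2,6,7,8,9} 20  {3,5,7,8,9} 10  {4,6,7,8,9} 5  {5,6,7,8,9} 10
  6 to go: {0,2,4,6,7,8} 6  {0,4,6,7,8,9} 6  {1,2,3,5,8,9} 30  {1,3,5,7,8,9} 15  {2,3,5,7,8,9} 60  {2,4,6,7,8,9} 30  {2,5,6,7,8,9} 60  {3,5,6,7,8,9} 20  {4,5,6,7,8,9} 15
  7 to go: {0,2,4,6,7,8,9} 42  {0,4,5,6,7,8,9} 21  {1,2,3,5,7,8,9} 105  {1,3,5,6,7,8,9} 35  {2,3,5,6,7,8,9} 140  {2,4,5,6,7,8,9} 105  {3,4,5,6,7,8,9} 35
  8 to go: {0,2,4,5,6,7,8,9} 168  {0,3,4,5,6,7,8,9} 56  {1,2,3,5,6,7,8,9} 280  {1,3,4,5,6,7,8,9} 70  {2,3,4,5,6,7,8,9} 280
  if 0:r drops first: 630 orders
  if 1:s drops first: 504 orders
  if 2:p drops first: 126 orders
heap linearizations: 1260

1260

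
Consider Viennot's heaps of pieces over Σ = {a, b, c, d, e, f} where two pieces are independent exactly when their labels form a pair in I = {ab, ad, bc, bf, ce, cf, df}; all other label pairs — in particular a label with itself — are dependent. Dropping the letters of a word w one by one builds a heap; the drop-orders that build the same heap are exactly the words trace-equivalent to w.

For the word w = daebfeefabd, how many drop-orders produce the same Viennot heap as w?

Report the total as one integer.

drop 0:d onto floor
drop 1:a onto floor
drop 2:e onto {0:d, 1:a}
drop 3:b onto {2:e}
drop 4:f onto {2:e}
drop 5:e onto {3:b, 4:f}
drop 6:e onto {5:e}
drop 7:f onto {6:e}
drop 8:a onto {7:f}
drop 9:b onto {6:e}
drop 10:d onto {9:b}
ground layer = {0:d, 1:a}
drop-orders for the pieces not yet dropped (sum over which currently-grounded one goes next):
  1 to go: {8} 1  {10} 1
  2 to go: {7,8} 1  {8,10} 2  {9,10} 1
  3 to go: {7,8,10} 3  {8,9,10} 3
  4 to go: {7,8,9,10} 6
  5 to go: {6,7,8,9,10} 6
  6 to go: {5,6,7,8,9,10} 6
  7 to go: {3,5,6,7,8,9,10} 6  {4,5,6,7,8,9,10} 6
  8 to go: {3,4,5,6,7,8,9,10} 12
  9 to go: {2,3,4,5,6,7,8,9,10} 12
  if 0:d drops first: 12 orders
  if 1:a drops first: 12 orders
heap linearizations: 24

24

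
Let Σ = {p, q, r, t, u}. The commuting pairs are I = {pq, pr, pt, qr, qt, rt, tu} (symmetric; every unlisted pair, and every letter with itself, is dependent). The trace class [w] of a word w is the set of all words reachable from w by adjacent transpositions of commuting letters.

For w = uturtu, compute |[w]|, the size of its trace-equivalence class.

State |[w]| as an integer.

drop 0:u onto floor
drop 1:t onto floor
drop 2:u onto {0:u}
drop 3:r onto {2:u}
drop 4:t onto {1:t}
drop 5:u onto {3:r}
ground layer = {0:u, 1:t}
drop-orders for the pieces not yet dropped (sum over which currently-grounded one goes next):
  1 to go: {4} 1  {5} 1
  2 to go: {1,4} 1  {3,5} 1  {4,5} 2
  3 to go: {1,4,5} 3  {2,3,5} 1  {3,4,5} 3
  4 to go: {0,2,3,5} 1  {1,3,4,5} 6  {2,3,4,5} 4
  if 0:u drops first: 10 orders
  if 1:t drops first: 5 orders
heap linearizations: 15

15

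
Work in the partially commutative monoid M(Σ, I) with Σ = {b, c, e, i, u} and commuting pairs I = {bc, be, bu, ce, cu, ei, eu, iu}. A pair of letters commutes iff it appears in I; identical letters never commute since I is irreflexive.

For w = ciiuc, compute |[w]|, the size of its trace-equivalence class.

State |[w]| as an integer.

piece 0:c — minimal
piece 1:i rests on {0:c}
piece 2:i rests on {1:i}
piece 3:u — minimal
piece 4:c rests on {2:i}
minimal pieces: {0:c, 3:u}
ways to finish when only these pieces remain (= sum over removing one remaining piece with nothing left below it):
  1 left: {3}→1  {4}→1
  2 left: {2,4}→1  {3,4}→2
  3 left: {1,2,4}→1  {2,3,4}→3
  placing 0:c first → 4 extensions
  placing 3:u first → 1 extensions
total linear extensions = 5

5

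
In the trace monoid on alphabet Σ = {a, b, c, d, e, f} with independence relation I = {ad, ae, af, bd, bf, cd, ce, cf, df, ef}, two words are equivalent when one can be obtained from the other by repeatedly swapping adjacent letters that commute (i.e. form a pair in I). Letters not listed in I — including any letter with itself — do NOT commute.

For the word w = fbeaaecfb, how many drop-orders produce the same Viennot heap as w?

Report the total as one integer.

drop 0:f onto floor
drop 1:b onto floor
drop 2:e onto {1:b}
drop 3:a onto {1:b}
drop 4:a onto {3:a}
drop 5:e onto {2:e}
drop 6:c onto {4:a}
drop 7:f onto {0:f}
drop 8:b onto {5:e, 6:c}
ground layer = {0:f, 1:b}
drop-orders for the pieces not yet dropped (sum over which currently-grounded one goes next):
  1 to go: {7} 1  {8} 1
  2 to go: {0,7} 1  {5,8} 1  {6,8} 1  {7,8} 2
  3 to go: {0,7,8} 3  {2,5,8} 1  {4,6,8} 1  {5,6,8} 2  {5,7,8} 3  {6,7,8} 3
  4 to go: {0,5,7,8} 6  {0,6,7,8} 6  {2,5,6,8} 3  {2,5,7,8} 4  {3,4,6,8} 1  {4,5,6,8} 3  {4,6,7,8} 4  {5,6,7,8} 8
  5 to go: {0,2,5,7,8} 10  {0,4,6,7,8} 10  {0,5,6,7,8} 20  {2,4,5,6,8} 6  {2,5,6,7,8} 15  {3,4,5,6,8} 4  {3,4,6,7,8} 5  {4,5,6,7,8} 15
  6 to go: {0,2,5,6,7,8} 45  {0,3,4,6,7,8} 15  {0,4,5,6,7,8} 45  {2,3,4,5,6,8} 10  {2,4,5,6,7,8} 36  {3,4,5,6,7,8} 24
  7 to go: {0,2,4,5,6,7,8} 126  {0,3,4,5,6,7,8} 84  {1,2,3,4,5,6,8} 10  {2,3,4,5,6,7,8} 70
  if 0:f drops first: 80 orders
  if 1:b drops first: 280 orders
heap linearizations: 360

360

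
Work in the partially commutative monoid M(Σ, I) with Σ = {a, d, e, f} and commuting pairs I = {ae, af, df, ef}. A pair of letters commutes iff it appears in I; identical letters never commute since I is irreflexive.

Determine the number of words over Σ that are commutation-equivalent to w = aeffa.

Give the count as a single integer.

0(a) covers ∅
1(e) covers ∅
2(f) covers ∅
3(f) covers 2:f
4(a) covers 0:a
floor of heap: 0:a, 1:e, 2:f
completions by unplaced set U, small U first (add the entries for U minus each lowest piece of U):
  |U|=1: {1}:1  {3}:1  {4}:1
  |U|=2: {0,4}:1  {1,3}:2  {1,4}:2  {2,3}:1  {3,4}:2
  |U|=3: {0,1,4}:3  {0,3,4}:3  {1,2,3}:3  {1,3,4}:6  {2,3,4}:3
  start at 0(a): 12
  start at 1(e): 6
  start at 2(f): 12
sum over floor = 30

30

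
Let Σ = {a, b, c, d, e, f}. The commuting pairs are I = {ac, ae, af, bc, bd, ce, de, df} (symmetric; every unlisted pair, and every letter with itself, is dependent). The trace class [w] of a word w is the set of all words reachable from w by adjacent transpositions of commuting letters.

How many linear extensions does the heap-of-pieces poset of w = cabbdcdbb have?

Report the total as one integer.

105

#0=c has no predecessor
#1=a has no predecessor
#2=b depends on [1:a]
#3=b depends on [2:b]
#4=d depends on [0:c, 1:a]
#5=c depends on [4:d]
#6=d depends on [5:c]
#7=b depends on [3:b]
#8=b depends on [7:b]
sources: [0:c, 1:a]
N(rest) = Σ N(rest − s) over sources s of rest; N(one piece) = 1:
  size 1 → [6]=1  [8]=1
  size 2 → [5,6]=1  [6,8]=2  [7,8]=1
  size 3 → [3,7,8]=1  [4,5,6]=1  [5,6,8]=3  [6,7,8]=3
  size 4 → [0,4,5,6]=1  [2,3,7,8]=1  [3,6,7,8]=4  [4,5,6,8]=4  [5,6,7,8]=6
  size 5 → [0,4,5,6,8]=5  [2,3,6,7,8]=5  [3,5,6,7,8]=10  [4,5,6,7,8]=10
  size 6 → [0,4,5,6,7,8]=15  [2,3,5,6,7,8]=15  [3,4,5,6,7,8]=20
  size 7 → [0,3,4,5,6,7,8]=35  [2,3,4,5,6,7,8]=35
  first=0(c) contributes 35
  first=1(a) contributes 70
|[w]| = 105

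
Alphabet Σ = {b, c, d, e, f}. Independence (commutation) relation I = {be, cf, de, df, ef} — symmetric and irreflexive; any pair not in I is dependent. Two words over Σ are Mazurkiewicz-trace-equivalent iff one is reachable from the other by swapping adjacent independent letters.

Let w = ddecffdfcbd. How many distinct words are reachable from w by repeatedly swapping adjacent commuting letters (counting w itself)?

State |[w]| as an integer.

drop 0:d onto floor
drop 1:d onto {0:d}
drop 2:e onto floor
drop 3:c onto {1:d, 2:e}
drop 4:f onto floor
drop 5:f onto {4:f}
drop 6:d onto {3:c}
drop 7:f onto {5:f}
drop 8:c onto {6:d}
drop 9:b onto {7:f, 8:c}
drop 10:d onto {9:b}
ground layer = {0:d, 2:e, 4:f}
drop-orders for the pieces not yet dropped (sum over which currently-grounded one goes next):
  1 to go: {10} 1
  2 to go: {9,10} 1
  3 to go: {7,9,10} 1  {8,9,10} 1
  4 to go: {5,7,9,10} 1  {6,8,9,10} 1  {7,8,9,10} 2
  5 to go: {3,6,8,9,10} 1  {4,5,7,9,10} 1  {5,7,8,9,10} 3  {6,7,8,9,10} 3
  6 to go: {1,3,6,8,9,10} 1  {2,3,6,8,9,10} 1  {3,6,7,8,9,10} 4  {4,5,7,8,9,10} 4  {5,6,7,8,9,10} 6
  7 to go: {0,1,3,6,8,9,10} 1  {1,2,3,6,8,9,10} 2  {1,3,6,7,8,9,10} 5  {2,3,6,7,8,9,10} 5  {3,5,6,7,8,9,10} 10  {4,5,6,7,8,9,10} 10
  8 to go: {0,1,2,3,6,8,9,10} 3  {0,1,3,6,7,8,9,10} 6  {1,2,3,6,7,8,9,10} 12  {1,3,5,6,7,8,9,10} 15  {2,3,5,6,7,8,9,10} 15  {3,4,5,6,7,8,9,10} 20
  9 to go: {0,1,2,3,6,7,8,9,10} 21  {0,1,3,5,6,7,8,9,10} 21  {1,2,3,5,6,7,8,9,10} 42  {1,3,4,5,6,7,8,9,10} 35  {2,3,4,5,6,7,8,9,10} 35
  if 0:d drops first: 112 orders
  if 2:e drops first: 56 orders
  if 4:f drops first: 84 orders
heap linearizations: 252

252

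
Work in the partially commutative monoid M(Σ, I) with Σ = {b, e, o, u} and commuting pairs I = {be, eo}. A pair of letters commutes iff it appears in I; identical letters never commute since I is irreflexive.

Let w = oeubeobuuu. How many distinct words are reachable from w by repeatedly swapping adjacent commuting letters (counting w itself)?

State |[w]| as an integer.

8

drop 0:o onto floor
drop 1:e onto floor
drop 2:u onto {0:o, 1:e}
drop 3:b onto {2:u}
drop 4:e onto {2:u}
drop 5:o onto {3:b}
drop 6:b onto {5:o}
drop 7:u onto {4:e, 6:b}
drop 8:u onto {7:u}
drop 9:u onto {8:u}
ground layer = {0:o, 1:e}
drop-orders for the pieces not yet dropped (sum over which currently-grounded one goes next):
  1 to go: {9} 1
  2 to go: {8,9} 1
  3 to go: {7,8,9} 1
  4 to go: {4,7,8,9} 1  {6,7,8,9} 1
  5 to go: {4,6,7,8,9} 2  {5,6,7,8,9} 1
  6 to go: {3,5,6,7,8,9} 1  {4,5,6,7,8,9} 3
  7 to go: {3,4,5,6,7,8,9} 4
  8 to go: {2,3,4,5,6,7,8,9} 4
  if 0:o drops first: 4 orders
  if 1:e drops first: 4 orders
heap linearizations: 8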